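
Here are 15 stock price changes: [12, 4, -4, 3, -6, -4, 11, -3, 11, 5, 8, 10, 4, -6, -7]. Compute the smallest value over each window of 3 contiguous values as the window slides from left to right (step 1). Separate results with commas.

-4, -4, -6, -6, -6, -4, -3, -3, 5, 5, 4, -6, -7

12 4 -4 → min -4
4 -4 3 → min -4
-4 3 -6 → min -6
3 -6 -4 → min -6
-6 -4 11 → min -6
-4 11 -3 → min -4
11 -3 11 → min -3
-3 11 5 → min -3
11 5 8 → min 5
5 8 10 → min 5
8 10 4 → min 4
10 4 -6 → min -6
4 -6 -7 → min -7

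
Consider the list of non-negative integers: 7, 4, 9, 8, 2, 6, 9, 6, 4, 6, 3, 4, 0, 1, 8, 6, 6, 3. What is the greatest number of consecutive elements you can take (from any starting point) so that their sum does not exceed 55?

12

Extend to the right; shrink from the left whenever the sum exceeds 55:
[7] sum 7 len 1
[7, 4] sum 11 len 2
[7, 4, 9] sum 20 len 3
[7, 4, 9, 8] sum 28 len 4
[7, 4, 9, 8, 2] sum 30 len 5
[7, 4, 9, 8, 2, 6] sum 36 len 6
[7, 4, 9, 8, 2, 6, 9] sum 45 len 7
[7, 4, 9, 8, 2, 6, 9, 6] sum 51 len 8
[7, 4, 9, 8, 2, 6, 9, 6, 4] sum 55 len 9
[4, 9, 8, 2, 6, 9, 6, 4, 6] sum 54 len 9
[9, 8, 2, 6, 9, 6, 4, 6, 3] sum 53 len 9
[8, 2, 6, 9, 6, 4, 6, 3, 4] sum 48 len 9
[8, 2, 6, 9, 6, 4, 6, 3, 4, 0] sum 48 len 10
[8, 2, 6, 9, 6, 4, 6, 3, 4, 0, 1] sum 49 len 11
[2, 6, 9, 6, 4, 6, 3, 4, 0, 1, 8] sum 49 len 11
[2, 6, 9, 6, 4, 6, 3, 4, 0, 1, 8, 6] sum 55 len 12
[9, 6, 4, 6, 3, 4, 0, 1, 8, 6, 6] sum 53 len 11
[6, 4, 6, 3, 4, 0, 1, 8, 6, 6, 3] sum 47 len 11
Longest length seen: 12.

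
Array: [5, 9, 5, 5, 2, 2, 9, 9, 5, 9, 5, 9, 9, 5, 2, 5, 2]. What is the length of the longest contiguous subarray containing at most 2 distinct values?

[5] 1 distinct, len 1
[5, 9] 2 distinct, len 2
[5, 9, 5] 2 distinct, len 3
[5, 9, 5, 5] 2 distinct, len 4
[5, 5, 2] 2 distinct, len 3
[5, 5, 2, 2] 2 distinct, len 4
[2, 2, 9] 2 distinct, len 3
[2, 2, 9, 9] 2 distinct, len 4
[9, 9, 5] 2 distinct, len 3
[9, 9, 5, 9] 2 distinct, len 4
[9, 9, 5, 9, 5] 2 distinct, len 5
[9, 9, 5, 9, 5, 9] 2 distinct, len 6
[9, 9, 5, 9, 5, 9, 9] 2 distinct, len 7
[9, 9, 5, 9, 5, 9, 9, 5] 2 distinct, len 8
[5, 2] 2 distinct, len 2
[5, 2, 5] 2 distinct, len 3
[5, 2, 5, 2] 2 distinct, len 4
Longest length with ≤2 distinct: 8.

8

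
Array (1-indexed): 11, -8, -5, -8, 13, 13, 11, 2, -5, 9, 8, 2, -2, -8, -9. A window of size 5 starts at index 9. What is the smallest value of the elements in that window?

-5

Elements at indices 9..13: -5, 9, 8, 2, -2
min(-5, 9, 8, 2, -2) = -5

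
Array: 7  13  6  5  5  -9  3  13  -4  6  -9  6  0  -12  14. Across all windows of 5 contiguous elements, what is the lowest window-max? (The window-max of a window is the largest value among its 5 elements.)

6

Each size-5 window and its max:
[7, 13, 6, 5, 5] → max 13
[13, 6, 5, 5, -9] → max 13
[6, 5, 5, -9, 3] → max 6
[5, 5, -9, 3, 13] → max 13
[5, -9, 3, 13, -4] → max 13
[-9, 3, 13, -4, 6] → max 13
[3, 13, -4, 6, -9] → max 13
[13, -4, 6, -9, 6] → max 13
[-4, 6, -9, 6, 0] → max 6
[6, -9, 6, 0, -12] → max 6
[-9, 6, 0, -12, 14] → max 14
Lowest of these is 6.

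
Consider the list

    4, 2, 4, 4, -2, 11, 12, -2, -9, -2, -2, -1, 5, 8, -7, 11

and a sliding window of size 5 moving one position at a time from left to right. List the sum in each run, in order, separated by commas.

Sliding a size-5 window across the 16 values:
[4, 2, 4, 4, -2] → sum 12
[2, 4, 4, -2, 11] → sum 19
[4, 4, -2, 11, 12] → sum 29
[4, -2, 11, 12, -2] → sum 23
[-2, 11, 12, -2, -9] → sum 10
[11, 12, -2, -9, -2] → sum 10
[12, -2, -9, -2, -2] → sum -3
[-2, -9, -2, -2, -1] → sum -16
[-9, -2, -2, -1, 5] → sum -9
[-2, -2, -1, 5, 8] → sum 8
[-2, -1, 5, 8, -7] → sum 3
[-1, 5, 8, -7, 11] → sum 16

12, 19, 29, 23, 10, 10, -3, -16, -9, 8, 3, 16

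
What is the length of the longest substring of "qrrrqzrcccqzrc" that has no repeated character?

4

add q: [q] len 1
add r: [q, r] len 2
add r (repeat r, move left end past it): [r] len 1
add r (repeat r, move left end past it): [r] len 1
add q: [r, q] len 2
add z: [r, q, z] len 3
add r (repeat r, move left end past it): [q, z, r] len 3
add c: [q, z, r, c] len 4
add c (repeat c, move left end past it): [c] len 1
add c (repeat c, move left end past it): [c] len 1
add q: [c, q] len 2
add z: [c, q, z] len 3
add r: [c, q, z, r] len 4
add c (repeat c, move left end past it): [q, z, r, c] len 4
Longest all-distinct length: 4.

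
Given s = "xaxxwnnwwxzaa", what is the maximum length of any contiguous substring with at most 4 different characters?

Extend right; when distinct count exceeds 4, shrink from the left:
[x] 1 distinct, len 1
[x, a] 2 distinct, len 2
[x, a, x] 2 distinct, len 3
[x, a, x, x] 2 distinct, len 4
[x, a, x, x, w] 3 distinct, len 5
[x, a, x, x, w, n] 4 distinct, len 6
[x, a, x, x, w, n, n] 4 distinct, len 7
[x, a, x, x, w, n, n, w] 4 distinct, len 8
[x, a, x, x, w, n, n, w, w] 4 distinct, len 9
[x, a, x, x, w, n, n, w, w, x] 4 distinct, len 10
[x, x, w, n, n, w, w, x, z] 4 distinct, len 9
[w, w, x, z, a] 4 distinct, len 5
[w, w, x, z, a, a] 4 distinct, len 6
Longest length with ≤4 distinct: 10.

10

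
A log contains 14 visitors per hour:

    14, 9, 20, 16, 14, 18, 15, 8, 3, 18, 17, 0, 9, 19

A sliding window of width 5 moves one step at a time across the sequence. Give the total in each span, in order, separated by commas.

14 9 20 16 14 → sum 73
9 20 16 14 18 → sum 77
20 16 14 18 15 → sum 83
16 14 18 15 8 → sum 71
14 18 15 8 3 → sum 58
18 15 8 3 18 → sum 62
15 8 3 18 17 → sum 61
8 3 18 17 0 → sum 46
3 18 17 0 9 → sum 47
18 17 0 9 19 → sum 63

73, 77, 83, 71, 58, 62, 61, 46, 47, 63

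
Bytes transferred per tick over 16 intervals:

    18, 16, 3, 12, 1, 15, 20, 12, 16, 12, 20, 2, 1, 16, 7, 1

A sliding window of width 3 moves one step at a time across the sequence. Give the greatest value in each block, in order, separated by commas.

Sliding a size-3 window across the 16 values:
18 16 3 → max 18
16 3 12 → max 16
3 12 1 → max 12
12 1 15 → max 15
1 15 20 → max 20
15 20 12 → max 20
20 12 16 → max 20
12 16 12 → max 16
16 12 20 → max 20
12 20 2 → max 20
20 2 1 → max 20
2 1 16 → max 16
1 16 7 → max 16
16 7 1 → max 16

18, 16, 12, 15, 20, 20, 20, 16, 20, 20, 20, 16, 16, 16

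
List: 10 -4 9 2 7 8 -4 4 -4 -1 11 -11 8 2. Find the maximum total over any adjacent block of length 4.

Each size-4 window and its sum:
[10, -4, 9, 2] → sum 17
[-4, 9, 2, 7] → sum 14
[9, 2, 7, 8] → sum 26
[2, 7, 8, -4] → sum 13
[7, 8, -4, 4] → sum 15
[8, -4, 4, -4] → sum 4
[-4, 4, -4, -1] → sum -5
[4, -4, -1, 11] → sum 10
[-4, -1, 11, -11] → sum -5
[-1, 11, -11, 8] → sum 7
[11, -11, 8, 2] → sum 10
Maximum of these is 26.

26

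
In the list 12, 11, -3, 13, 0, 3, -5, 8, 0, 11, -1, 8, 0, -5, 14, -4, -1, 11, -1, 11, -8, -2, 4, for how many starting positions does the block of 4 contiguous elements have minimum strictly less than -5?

3

12 11 -3 13 → min -3
11 -3 13 0 → min -3
-3 13 0 3 → min -3
13 0 3 -5 → min -5
0 3 -5 8 → min -5
3 -5 8 0 → min -5
-5 8 0 11 → min -5
8 0 11 -1 → min -1
0 11 -1 8 → min -1
11 -1 8 0 → min -1
-1 8 0 -5 → min -5
8 0 -5 14 → min -5
0 -5 14 -4 → min -5
-5 14 -4 -1 → min -5
14 -4 -1 11 → min -4
-4 -1 11 -1 → min -4
-1 11 -1 11 → min -1
11 -1 11 -8 → min -8  < -5 ✓
-1 11 -8 -2 → min -8  < -5 ✓
11 -8 -2 4 → min -8  < -5 ✓
3 windows satisfy the condition.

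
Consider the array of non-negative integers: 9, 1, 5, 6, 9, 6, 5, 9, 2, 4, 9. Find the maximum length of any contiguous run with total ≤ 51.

Extend to the right; shrink from the left whenever the sum exceeds 51:
add 9: [9] sum 9, len 1
add 1: [9, 1] sum 10, len 2
add 5: [9, 1, 5] sum 15, len 3
add 6: [9, 1, 5, 6] sum 21, len 4
add 9: [9, 1, 5, 6, 9] sum 30, len 5
add 6: [9, 1, 5, 6, 9, 6] sum 36, len 6
add 5: [9, 1, 5, 6, 9, 6, 5] sum 41, len 7
add 9: [9, 1, 5, 6, 9, 6, 5, 9] sum 50, len 8
add 2: [1, 5, 6, 9, 6, 5, 9, 2] sum 43, len 8
add 4: [1, 5, 6, 9, 6, 5, 9, 2, 4] sum 47, len 9
add 9: [6, 9, 6, 5, 9, 2, 4, 9] sum 50, len 8
Longest length seen: 9.

9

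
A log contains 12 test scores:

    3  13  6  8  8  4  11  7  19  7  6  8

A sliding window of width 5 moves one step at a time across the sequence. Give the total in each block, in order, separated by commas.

38, 39, 37, 38, 49, 48, 50, 47

Sliding a size-5 window across the 12 values:
[3, 13, 6, 8, 8] → sum 38
[13, 6, 8, 8, 4] → sum 39
[6, 8, 8, 4, 11] → sum 37
[8, 8, 4, 11, 7] → sum 38
[8, 4, 11, 7, 19] → sum 49
[4, 11, 7, 19, 7] → sum 48
[11, 7, 19, 7, 6] → sum 50
[7, 19, 7, 6, 8] → sum 47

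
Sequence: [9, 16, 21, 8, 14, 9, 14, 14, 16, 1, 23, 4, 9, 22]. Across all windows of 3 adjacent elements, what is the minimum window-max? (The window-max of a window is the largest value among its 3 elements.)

14

Each size-3 window and its max:
(9, 16, 21) → max 21
(16, 21, 8) → max 21
(21, 8, 14) → max 21
(8, 14, 9) → max 14
(14, 9, 14) → max 14
(9, 14, 14) → max 14
(14, 14, 16) → max 16
(14, 16, 1) → max 16
(16, 1, 23) → max 23
(1, 23, 4) → max 23
(23, 4, 9) → max 23
(4, 9, 22) → max 22
Minimum of these is 14.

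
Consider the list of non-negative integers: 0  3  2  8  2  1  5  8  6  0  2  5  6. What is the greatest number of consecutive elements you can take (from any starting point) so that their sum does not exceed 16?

6

[0] sum 0 len 1
[0, 3] sum 3 len 2
[0, 3, 2] sum 5 len 3
[0, 3, 2, 8] sum 13 len 4
[0, 3, 2, 8, 2] sum 15 len 5
[0, 3, 2, 8, 2, 1] sum 16 len 6
[8, 2, 1, 5] sum 16 len 4
[2, 1, 5, 8] sum 16 len 4
[8, 6] sum 14 len 2
[8, 6, 0] sum 14 len 3
[8, 6, 0, 2] sum 16 len 4
[6, 0, 2, 5] sum 13 len 4
[0, 2, 5, 6] sum 13 len 4
Longest length seen: 6.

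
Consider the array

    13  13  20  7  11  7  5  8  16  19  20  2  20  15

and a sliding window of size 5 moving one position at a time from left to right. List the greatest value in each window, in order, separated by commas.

13 13 20 7 11 → max 20
13 20 7 11 7 → max 20
20 7 11 7 5 → max 20
7 11 7 5 8 → max 11
11 7 5 8 16 → max 16
7 5 8 16 19 → max 19
5 8 16 19 20 → max 20
8 16 19 20 2 → max 20
16 19 20 2 20 → max 20
19 20 2 20 15 → max 20

20, 20, 20, 11, 16, 19, 20, 20, 20, 20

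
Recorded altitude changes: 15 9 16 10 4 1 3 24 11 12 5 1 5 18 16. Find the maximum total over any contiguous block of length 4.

52

[15, 9, 16, 10] → sum 50
[9, 16, 10, 4] → sum 39
[16, 10, 4, 1] → sum 31
[10, 4, 1, 3] → sum 18
[4, 1, 3, 24] → sum 32
[1, 3, 24, 11] → sum 39
[3, 24, 11, 12] → sum 50
[24, 11, 12, 5] → sum 52
[11, 12, 5, 1] → sum 29
[12, 5, 1, 5] → sum 23
[5, 1, 5, 18] → sum 29
[1, 5, 18, 16] → sum 40
Maximum of these is 52.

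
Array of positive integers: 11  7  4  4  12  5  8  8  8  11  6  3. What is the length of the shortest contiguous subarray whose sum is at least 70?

10

add 11: running sum 11 < 70
add 7: running sum 18 < 70
add 4: running sum 22 < 70
add 4: running sum 26 < 70
add 12: running sum 38 < 70
add 5: running sum 43 < 70
add 8: running sum 51 < 70
add 8: running sum 59 < 70
add 8: running sum 67 < 70
end 9: [11, 7, 4, 4, 12, 5, 8, 8, 8, 11] sum 78, len 10
end 10: [7, 4, 4, 12, 5, 8, 8, 8, 11, 6] sum 73, len 10
end 11: [7, 4, 4, 12, 5, 8, 8, 8, 11, 6, 3] sum 76, len 11
Shortest qualifying length: 10.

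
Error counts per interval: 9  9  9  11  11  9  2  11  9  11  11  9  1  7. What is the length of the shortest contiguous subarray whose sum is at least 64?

7

add 9: running sum 9 < 64
add 9: running sum 18 < 64
add 9: running sum 27 < 64
add 11: running sum 38 < 64
add 11: running sum 49 < 64
add 9: running sum 58 < 64
add 2: running sum 60 < 64
end 7: [9, 9, 9, 11, 11, 9, 2, 11] sum 71, len 8
end 8: [9, 9, 11, 11, 9, 2, 11, 9] sum 71, len 8
end 9: [11, 11, 9, 2, 11, 9, 11] sum 64, len 7
end 10: [11, 9, 2, 11, 9, 11, 11] sum 64, len 7
end 11: [11, 9, 2, 11, 9, 11, 11, 9] sum 73, len 8
end 12: [11, 9, 2, 11, 9, 11, 11, 9, 1] sum 74, len 9
end 13: [9, 2, 11, 9, 11, 11, 9, 1, 7] sum 70, len 9
Shortest qualifying length: 7.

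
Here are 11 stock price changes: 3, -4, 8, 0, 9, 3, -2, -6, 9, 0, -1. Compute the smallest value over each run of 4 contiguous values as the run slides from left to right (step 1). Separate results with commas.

-4, -4, 0, -2, -6, -6, -6, -6

Sliding a size-4 window across the 11 values:
3 -4 8 0 → min -4
-4 8 0 9 → min -4
8 0 9 3 → min 0
0 9 3 -2 → min -2
9 3 -2 -6 → min -6
3 -2 -6 9 → min -6
-2 -6 9 0 → min -6
-6 9 0 -1 → min -6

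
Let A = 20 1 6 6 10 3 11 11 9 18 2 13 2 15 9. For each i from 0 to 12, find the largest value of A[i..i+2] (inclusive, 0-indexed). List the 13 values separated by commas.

20, 6, 10, 10, 11, 11, 11, 18, 18, 18, 13, 15, 15

20 1 6 → max 20
1 6 6 → max 6
6 6 10 → max 10
6 10 3 → max 10
10 3 11 → max 11
3 11 11 → max 11
11 11 9 → max 11
11 9 18 → max 18
9 18 2 → max 18
18 2 13 → max 18
2 13 2 → max 13
13 2 15 → max 15
2 15 9 → max 15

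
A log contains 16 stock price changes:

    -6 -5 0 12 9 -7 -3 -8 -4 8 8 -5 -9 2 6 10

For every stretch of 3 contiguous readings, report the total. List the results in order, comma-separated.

-11, 7, 21, 14, -1, -18, -15, -4, 12, 11, -6, -12, -1, 18

-6 -5 0 → sum -11
-5 0 12 → sum 7
0 12 9 → sum 21
12 9 -7 → sum 14
9 -7 -3 → sum -1
-7 -3 -8 → sum -18
-3 -8 -4 → sum -15
-8 -4 8 → sum -4
-4 8 8 → sum 12
8 8 -5 → sum 11
8 -5 -9 → sum -6
-5 -9 2 → sum -12
-9 2 6 → sum -1
2 6 10 → sum 18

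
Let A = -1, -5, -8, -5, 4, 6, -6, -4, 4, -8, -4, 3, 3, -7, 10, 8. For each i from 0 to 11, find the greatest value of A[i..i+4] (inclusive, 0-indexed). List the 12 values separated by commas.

4, 6, 6, 6, 6, 6, 4, 4, 4, 3, 10, 10

Sliding a size-5 window across the 16 values:
(-1, -5, -8, -5, 4) → max 4
(-5, -8, -5, 4, 6) → max 6
(-8, -5, 4, 6, -6) → max 6
(-5, 4, 6, -6, -4) → max 6
(4, 6, -6, -4, 4) → max 6
(6, -6, -4, 4, -8) → max 6
(-6, -4, 4, -8, -4) → max 4
(-4, 4, -8, -4, 3) → max 4
(4, -8, -4, 3, 3) → max 4
(-8, -4, 3, 3, -7) → max 3
(-4, 3, 3, -7, 10) → max 10
(3, 3, -7, 10, 8) → max 10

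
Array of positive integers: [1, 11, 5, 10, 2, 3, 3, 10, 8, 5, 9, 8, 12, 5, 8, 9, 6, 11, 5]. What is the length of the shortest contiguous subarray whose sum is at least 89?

add 1: running sum 1 < 89
add 11: running sum 12 < 89
add 5: running sum 17 < 89
add 10: running sum 27 < 89
add 2: running sum 29 < 89
add 3: running sum 32 < 89
add 3: running sum 35 < 89
add 10: running sum 45 < 89
add 8: running sum 53 < 89
add 5: running sum 58 < 89
add 9: running sum 67 < 89
add 8: running sum 75 < 89
add 12: running sum 87 < 89
end 13: [11, 5, 10, 2, 3, 3, 10, 8, 5, 9, 8, 12, 5] sum 91, len 13
end 14: [11, 5, 10, 2, 3, 3, 10, 8, 5, 9, 8, 12, 5, 8] sum 99, len 14
end 15: [10, 2, 3, 3, 10, 8, 5, 9, 8, 12, 5, 8, 9] sum 92, len 13
end 16: [10, 2, 3, 3, 10, 8, 5, 9, 8, 12, 5, 8, 9, 6] sum 98, len 14
end 17: [10, 8, 5, 9, 8, 12, 5, 8, 9, 6, 11] sum 91, len 11
end 18: [10, 8, 5, 9, 8, 12, 5, 8, 9, 6, 11, 5] sum 96, len 12
Shortest qualifying length: 11.

11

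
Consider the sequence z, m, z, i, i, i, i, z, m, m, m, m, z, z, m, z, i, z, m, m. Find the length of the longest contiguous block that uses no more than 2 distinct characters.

[z] 1 distinct, len 1
[z, m] 2 distinct, len 2
[z, m, z] 2 distinct, len 3
[z, i] 2 distinct, len 2
[z, i, i] 2 distinct, len 3
[z, i, i, i] 2 distinct, len 4
[z, i, i, i, i] 2 distinct, len 5
[z, i, i, i, i, z] 2 distinct, len 6
[z, m] 2 distinct, len 2
[z, m, m] 2 distinct, len 3
[z, m, m, m] 2 distinct, len 4
[z, m, m, m, m] 2 distinct, len 5
[z, m, m, m, m, z] 2 distinct, len 6
[z, m, m, m, m, z, z] 2 distinct, len 7
[z, m, m, m, m, z, z, m] 2 distinct, len 8
[z, m, m, m, m, z, z, m, z] 2 distinct, len 9
[z, i] 2 distinct, len 2
[z, i, z] 2 distinct, len 3
[z, m] 2 distinct, len 2
[z, m, m] 2 distinct, len 3
Longest length with ≤2 distinct: 9.

9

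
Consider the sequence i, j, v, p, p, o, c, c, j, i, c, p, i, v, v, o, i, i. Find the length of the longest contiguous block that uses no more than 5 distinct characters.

10

add i: window [i] (1 distinct), len 1
add j: window [i, j] (2 distinct), len 2
add v: window [i, j, v] (3 distinct), len 3
add p: window [i, j, v, p] (4 distinct), len 4
add p: window [i, j, v, p, p] (4 distinct), len 5
add o: window [i, j, v, p, p, o] (5 distinct), len 6
add c: window [j, v, p, p, o, c] (5 distinct), len 6
add c: window [j, v, p, p, o, c, c] (5 distinct), len 7
add j: window [j, v, p, p, o, c, c, j] (5 distinct), len 8
add i: window [p, p, o, c, c, j, i] (5 distinct), len 7
add c: window [p, p, o, c, c, j, i, c] (5 distinct), len 8
add p: window [p, p, o, c, c, j, i, c, p] (5 distinct), len 9
add i: window [p, p, o, c, c, j, i, c, p, i] (5 distinct), len 10
add v: window [c, c, j, i, c, p, i, v] (5 distinct), len 8
add v: window [c, c, j, i, c, p, i, v, v] (5 distinct), len 9
add o: window [i, c, p, i, v, v, o] (5 distinct), len 7
add i: window [i, c, p, i, v, v, o, i] (5 distinct), len 8
add i: window [i, c, p, i, v, v, o, i, i] (5 distinct), len 9
Longest length with ≤5 distinct: 10.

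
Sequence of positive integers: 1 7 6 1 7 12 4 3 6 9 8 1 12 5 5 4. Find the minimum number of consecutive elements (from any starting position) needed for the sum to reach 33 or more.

add 1: running sum 1 < 33
add 7: running sum 8 < 33
add 6: running sum 14 < 33
add 1: running sum 15 < 33
add 7: running sum 22 < 33
end 5: [7, 6, 1, 7, 12] sum 33, len 5
end 6: [7, 6, 1, 7, 12, 4] sum 37, len 6
end 7: [6, 1, 7, 12, 4, 3] sum 33, len 6
end 8: [1, 7, 12, 4, 3, 6] sum 33, len 6
end 9: [12, 4, 3, 6, 9] sum 34, len 5
end 10: [12, 4, 3, 6, 9, 8] sum 42, len 6
end 11: [12, 4, 3, 6, 9, 8, 1] sum 43, len 7
end 12: [6, 9, 8, 1, 12] sum 36, len 5
end 13: [9, 8, 1, 12, 5] sum 35, len 5
end 14: [9, 8, 1, 12, 5, 5] sum 40, len 6
end 15: [8, 1, 12, 5, 5, 4] sum 35, len 6
Shortest qualifying length: 5.

5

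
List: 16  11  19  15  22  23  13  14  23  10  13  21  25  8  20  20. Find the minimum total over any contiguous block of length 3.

44

[16, 11, 19] → sum 46
[11, 19, 15] → sum 45
[19, 15, 22] → sum 56
[15, 22, 23] → sum 60
[22, 23, 13] → sum 58
[23, 13, 14] → sum 50
[13, 14, 23] → sum 50
[14, 23, 10] → sum 47
[23, 10, 13] → sum 46
[10, 13, 21] → sum 44
[13, 21, 25] → sum 59
[21, 25, 8] → sum 54
[25, 8, 20] → sum 53
[8, 20, 20] → sum 48
Minimum of these is 44.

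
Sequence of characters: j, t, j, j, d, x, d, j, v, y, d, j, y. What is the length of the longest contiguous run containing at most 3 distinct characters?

add j: window [j] (1 distinct), len 1
add t: window [j, t] (2 distinct), len 2
add j: window [j, t, j] (2 distinct), len 3
add j: window [j, t, j, j] (2 distinct), len 4
add d: window [j, t, j, j, d] (3 distinct), len 5
add x: window [j, j, d, x] (3 distinct), len 4
add d: window [j, j, d, x, d] (3 distinct), len 5
add j: window [j, j, d, x, d, j] (3 distinct), len 6
add v: window [d, j, v] (3 distinct), len 3
add y: window [j, v, y] (3 distinct), len 3
add d: window [v, y, d] (3 distinct), len 3
add j: window [y, d, j] (3 distinct), len 3
add y: window [y, d, j, y] (3 distinct), len 4
Longest length with ≤3 distinct: 6.

6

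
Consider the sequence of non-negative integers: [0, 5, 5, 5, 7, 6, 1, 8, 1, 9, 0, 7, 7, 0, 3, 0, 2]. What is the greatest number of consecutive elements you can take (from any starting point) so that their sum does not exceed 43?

11

add 0: [0] sum 0, len 1
add 5: [0, 5] sum 5, len 2
add 5: [0, 5, 5] sum 10, len 3
add 5: [0, 5, 5, 5] sum 15, len 4
add 7: [0, 5, 5, 5, 7] sum 22, len 5
add 6: [0, 5, 5, 5, 7, 6] sum 28, len 6
add 1: [0, 5, 5, 5, 7, 6, 1] sum 29, len 7
add 8: [0, 5, 5, 5, 7, 6, 1, 8] sum 37, len 8
add 1: [0, 5, 5, 5, 7, 6, 1, 8, 1] sum 38, len 9
add 9: [5, 5, 7, 6, 1, 8, 1, 9] sum 42, len 8
add 0: [5, 5, 7, 6, 1, 8, 1, 9, 0] sum 42, len 9
add 7: [7, 6, 1, 8, 1, 9, 0, 7] sum 39, len 8
add 7: [6, 1, 8, 1, 9, 0, 7, 7] sum 39, len 8
add 0: [6, 1, 8, 1, 9, 0, 7, 7, 0] sum 39, len 9
add 3: [6, 1, 8, 1, 9, 0, 7, 7, 0, 3] sum 42, len 10
add 0: [6, 1, 8, 1, 9, 0, 7, 7, 0, 3, 0] sum 42, len 11
add 2: [1, 8, 1, 9, 0, 7, 7, 0, 3, 0, 2] sum 38, len 11
Longest length seen: 11.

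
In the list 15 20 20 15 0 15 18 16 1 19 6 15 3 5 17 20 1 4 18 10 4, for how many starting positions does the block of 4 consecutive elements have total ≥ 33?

17

15 20 20 15 → sum 70  ≥ 33 ✓
20 20 15 0 → sum 55  ≥ 33 ✓
20 15 0 15 → sum 50  ≥ 33 ✓
15 0 15 18 → sum 48  ≥ 33 ✓
0 15 18 16 → sum 49  ≥ 33 ✓
15 18 16 1 → sum 50  ≥ 33 ✓
18 16 1 19 → sum 54  ≥ 33 ✓
16 1 19 6 → sum 42  ≥ 33 ✓
1 19 6 15 → sum 41  ≥ 33 ✓
19 6 15 3 → sum 43  ≥ 33 ✓
6 15 3 5 → sum 29
15 3 5 17 → sum 40  ≥ 33 ✓
3 5 17 20 → sum 45  ≥ 33 ✓
5 17 20 1 → sum 43  ≥ 33 ✓
17 20 1 4 → sum 42  ≥ 33 ✓
20 1 4 18 → sum 43  ≥ 33 ✓
1 4 18 10 → sum 33  ≥ 33 ✓
4 18 10 4 → sum 36  ≥ 33 ✓
17 windows satisfy the condition.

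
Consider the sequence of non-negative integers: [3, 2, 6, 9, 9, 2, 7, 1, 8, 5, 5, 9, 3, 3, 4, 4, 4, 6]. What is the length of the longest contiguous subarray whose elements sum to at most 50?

→ 3: sum 3, len 1
→ 2: sum 5, len 2
→ 6: sum 11, len 3
→ 9: sum 20, len 4
→ 9: sum 29, len 5
→ 2: sum 31, len 6
→ 7: sum 38, len 7
→ 1: sum 39, len 8
→ 8: sum 47, len 9
→ 5 (dropped 3): sum 49, len 9
→ 5 (dropped 2, 6): sum 46, len 8
→ 9 (dropped 9): sum 46, len 8
→ 3: sum 49, len 9
→ 3 (dropped 9): sum 43, len 9
→ 4: sum 47, len 10
→ 4 (dropped 2): sum 49, len 10
→ 4 (dropped 7): sum 46, len 10
→ 6 (dropped 1, 8): sum 43, len 9
Longest length seen: 10.

10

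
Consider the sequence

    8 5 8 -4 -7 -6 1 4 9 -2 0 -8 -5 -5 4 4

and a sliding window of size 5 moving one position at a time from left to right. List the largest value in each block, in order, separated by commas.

[8, 5, 8, -4, -7] → max 8
[5, 8, -4, -7, -6] → max 8
[8, -4, -7, -6, 1] → max 8
[-4, -7, -6, 1, 4] → max 4
[-7, -6, 1, 4, 9] → max 9
[-6, 1, 4, 9, -2] → max 9
[1, 4, 9, -2, 0] → max 9
[4, 9, -2, 0, -8] → max 9
[9, -2, 0, -8, -5] → max 9
[-2, 0, -8, -5, -5] → max 0
[0, -8, -5, -5, 4] → max 4
[-8, -5, -5, 4, 4] → max 4

8, 8, 8, 4, 9, 9, 9, 9, 9, 0, 4, 4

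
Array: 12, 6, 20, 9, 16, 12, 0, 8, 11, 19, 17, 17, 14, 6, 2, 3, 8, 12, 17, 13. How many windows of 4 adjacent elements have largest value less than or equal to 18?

12 6 20 9 → max 20
6 20 9 16 → max 20
20 9 16 12 → max 20
9 16 12 0 → max 16  ≤ 18 ✓
16 12 0 8 → max 16  ≤ 18 ✓
12 0 8 11 → max 12  ≤ 18 ✓
0 8 11 19 → max 19
8 11 19 17 → max 19
11 19 17 17 → max 19
19 17 17 14 → max 19
17 17 14 6 → max 17  ≤ 18 ✓
17 14 6 2 → max 17  ≤ 18 ✓
14 6 2 3 → max 14  ≤ 18 ✓
6 2 3 8 → max 8  ≤ 18 ✓
2 3 8 12 → max 12  ≤ 18 ✓
3 8 12 17 → max 17  ≤ 18 ✓
8 12 17 13 → max 17  ≤ 18 ✓
10 windows satisfy the condition.

10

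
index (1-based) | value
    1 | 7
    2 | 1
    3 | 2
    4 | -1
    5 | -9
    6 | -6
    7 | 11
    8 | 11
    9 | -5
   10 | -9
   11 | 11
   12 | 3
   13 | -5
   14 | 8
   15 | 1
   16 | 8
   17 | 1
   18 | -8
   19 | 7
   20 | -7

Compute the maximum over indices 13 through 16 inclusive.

Elements at indices 13..16: -5, 8, 1, 8
max(-5, 8, 1, 8) = 8

8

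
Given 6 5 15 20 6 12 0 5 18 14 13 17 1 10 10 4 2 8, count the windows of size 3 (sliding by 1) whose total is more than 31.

6

(6, 5, 15) → sum 26
(5, 15, 20) → sum 40  > 31 ✓
(15, 20, 6) → sum 41  > 31 ✓
(20, 6, 12) → sum 38  > 31 ✓
(6, 12, 0) → sum 18
(12, 0, 5) → sum 17
(0, 5, 18) → sum 23
(5, 18, 14) → sum 37  > 31 ✓
(18, 14, 13) → sum 45  > 31 ✓
(14, 13, 17) → sum 44  > 31 ✓
(13, 17, 1) → sum 31
(17, 1, 10) → sum 28
(1, 10, 10) → sum 21
(10, 10, 4) → sum 24
(10, 4, 2) → sum 16
(4, 2, 8) → sum 14
6 windows satisfy the condition.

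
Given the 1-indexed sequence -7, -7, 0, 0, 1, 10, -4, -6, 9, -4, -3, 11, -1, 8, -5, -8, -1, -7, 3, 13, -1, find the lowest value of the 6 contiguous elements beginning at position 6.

Elements at indices 6..11: 10, -4, -6, 9, -4, -3
min(10, -4, -6, 9, -4, -3) = -6

-6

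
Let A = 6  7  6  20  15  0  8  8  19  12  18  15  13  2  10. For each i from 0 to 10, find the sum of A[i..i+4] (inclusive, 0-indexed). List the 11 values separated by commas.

54, 48, 49, 51, 50, 47, 65, 72, 77, 60, 58

(6, 7, 6, 20, 15) → sum 54
(7, 6, 20, 15, 0) → sum 48
(6, 20, 15, 0, 8) → sum 49
(20, 15, 0, 8, 8) → sum 51
(15, 0, 8, 8, 19) → sum 50
(0, 8, 8, 19, 12) → sum 47
(8, 8, 19, 12, 18) → sum 65
(8, 19, 12, 18, 15) → sum 72
(19, 12, 18, 15, 13) → sum 77
(12, 18, 15, 13, 2) → sum 60
(18, 15, 13, 2, 10) → sum 58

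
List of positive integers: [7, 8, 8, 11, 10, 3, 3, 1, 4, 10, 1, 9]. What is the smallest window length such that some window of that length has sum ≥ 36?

add 7: running sum 7 < 36
add 8: running sum 15 < 36
add 8: running sum 23 < 36
add 11: running sum 34 < 36
end 4: [8, 8, 11, 10] sum 37, len 4
end 5: [8, 8, 11, 10, 3] sum 40, len 5
end 6: [8, 8, 11, 10, 3, 3] sum 43, len 6
end 7: [8, 11, 10, 3, 3, 1] sum 36, len 6
end 8: [8, 11, 10, 3, 3, 1, 4] sum 40, len 7
end 9: [11, 10, 3, 3, 1, 4, 10] sum 42, len 7
end 10: [11, 10, 3, 3, 1, 4, 10, 1] sum 43, len 8
end 11: [10, 3, 3, 1, 4, 10, 1, 9] sum 41, len 8
Shortest qualifying length: 4.

4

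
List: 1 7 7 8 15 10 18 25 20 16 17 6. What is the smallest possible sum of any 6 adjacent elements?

48

1 7 7 8 15 10 → sum 48
7 7 8 15 10 18 → sum 65
7 8 15 10 18 25 → sum 83
8 15 10 18 25 20 → sum 96
15 10 18 25 20 16 → sum 104
10 18 25 20 16 17 → sum 106
18 25 20 16 17 6 → sum 102
Smallest of these is 48.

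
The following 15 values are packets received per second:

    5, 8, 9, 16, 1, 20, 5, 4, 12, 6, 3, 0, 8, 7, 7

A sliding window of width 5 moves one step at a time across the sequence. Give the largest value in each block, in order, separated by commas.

(5, 8, 9, 16, 1) → max 16
(8, 9, 16, 1, 20) → max 20
(9, 16, 1, 20, 5) → max 20
(16, 1, 20, 5, 4) → max 20
(1, 20, 5, 4, 12) → max 20
(20, 5, 4, 12, 6) → max 20
(5, 4, 12, 6, 3) → max 12
(4, 12, 6, 3, 0) → max 12
(12, 6, 3, 0, 8) → max 12
(6, 3, 0, 8, 7) → max 8
(3, 0, 8, 7, 7) → max 8

16, 20, 20, 20, 20, 20, 12, 12, 12, 8, 8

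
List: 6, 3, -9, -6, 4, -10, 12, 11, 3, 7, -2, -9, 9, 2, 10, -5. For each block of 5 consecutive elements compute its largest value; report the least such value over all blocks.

4

Window maxs for each of the 12 positions:
[6, 3, -9, -6, 4] → max 6
[3, -9, -6, 4, -10] → max 4
[-9, -6, 4, -10, 12] → max 12
[-6, 4, -10, 12, 11] → max 12
[4, -10, 12, 11, 3] → max 12
[-10, 12, 11, 3, 7] → max 12
[12, 11, 3, 7, -2] → max 12
[11, 3, 7, -2, -9] → max 11
[3, 7, -2, -9, 9] → max 9
[7, -2, -9, 9, 2] → max 9
[-2, -9, 9, 2, 10] → max 10
[-9, 9, 2, 10, -5] → max 10
Least of these is 4.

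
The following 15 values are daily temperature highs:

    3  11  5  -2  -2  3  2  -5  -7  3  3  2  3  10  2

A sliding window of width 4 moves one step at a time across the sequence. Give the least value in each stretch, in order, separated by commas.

[3, 11, 5, -2] → min -2
[11, 5, -2, -2] → min -2
[5, -2, -2, 3] → min -2
[-2, -2, 3, 2] → min -2
[-2, 3, 2, -5] → min -5
[3, 2, -5, -7] → min -7
[2, -5, -7, 3] → min -7
[-5, -7, 3, 3] → min -7
[-7, 3, 3, 2] → min -7
[3, 3, 2, 3] → min 2
[3, 2, 3, 10] → min 2
[2, 3, 10, 2] → min 2

-2, -2, -2, -2, -5, -7, -7, -7, -7, 2, 2, 2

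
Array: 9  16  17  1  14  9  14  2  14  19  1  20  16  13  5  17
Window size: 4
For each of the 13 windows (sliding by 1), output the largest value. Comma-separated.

17, 17, 17, 14, 14, 14, 19, 19, 20, 20, 20, 20, 17

9 16 17 1 → max 17
16 17 1 14 → max 17
17 1 14 9 → max 17
1 14 9 14 → max 14
14 9 14 2 → max 14
9 14 2 14 → max 14
14 2 14 19 → max 19
2 14 19 1 → max 19
14 19 1 20 → max 20
19 1 20 16 → max 20
1 20 16 13 → max 20
20 16 13 5 → max 20
16 13 5 17 → max 17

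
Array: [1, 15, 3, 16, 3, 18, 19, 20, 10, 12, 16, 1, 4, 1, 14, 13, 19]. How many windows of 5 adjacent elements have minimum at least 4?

2

(1, 15, 3, 16, 3) → min 1
(15, 3, 16, 3, 18) → min 3
(3, 16, 3, 18, 19) → min 3
(16, 3, 18, 19, 20) → min 3
(3, 18, 19, 20, 10) → min 3
(18, 19, 20, 10, 12) → min 10  ≥ 4 ✓
(19, 20, 10, 12, 16) → min 10  ≥ 4 ✓
(20, 10, 12, 16, 1) → min 1
(10, 12, 16, 1, 4) → min 1
(12, 16, 1, 4, 1) → min 1
(16, 1, 4, 1, 14) → min 1
(1, 4, 1, 14, 13) → min 1
(4, 1, 14, 13, 19) → min 1
2 windows satisfy the condition.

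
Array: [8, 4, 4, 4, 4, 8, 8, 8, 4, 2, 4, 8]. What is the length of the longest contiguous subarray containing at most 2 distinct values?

9

[8] 1 distinct, len 1
[8, 4] 2 distinct, len 2
[8, 4, 4] 2 distinct, len 3
[8, 4, 4, 4] 2 distinct, len 4
[8, 4, 4, 4, 4] 2 distinct, len 5
[8, 4, 4, 4, 4, 8] 2 distinct, len 6
[8, 4, 4, 4, 4, 8, 8] 2 distinct, len 7
[8, 4, 4, 4, 4, 8, 8, 8] 2 distinct, len 8
[8, 4, 4, 4, 4, 8, 8, 8, 4] 2 distinct, len 9
[4, 2] 2 distinct, len 2
[4, 2, 4] 2 distinct, len 3
[4, 8] 2 distinct, len 2
Longest length with ≤2 distinct: 9.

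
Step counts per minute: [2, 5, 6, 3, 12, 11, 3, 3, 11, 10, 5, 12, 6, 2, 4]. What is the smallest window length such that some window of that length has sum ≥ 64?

8

add 2: running sum 2 < 64
add 5: running sum 7 < 64
add 6: running sum 13 < 64
add 3: running sum 16 < 64
add 12: running sum 28 < 64
add 11: running sum 39 < 64
add 3: running sum 42 < 64
add 3: running sum 45 < 64
add 11: running sum 56 < 64
end 9: [5, 6, 3, 12, 11, 3, 3, 11, 10] sum 64, len 9
end 10: [6, 3, 12, 11, 3, 3, 11, 10, 5] sum 64, len 9
end 11: [12, 11, 3, 3, 11, 10, 5, 12] sum 67, len 8
end 12: [12, 11, 3, 3, 11, 10, 5, 12, 6] sum 73, len 9
end 13: [12, 11, 3, 3, 11, 10, 5, 12, 6, 2] sum 75, len 10
end 14: [11, 3, 3, 11, 10, 5, 12, 6, 2, 4] sum 67, len 10
Shortest qualifying length: 8.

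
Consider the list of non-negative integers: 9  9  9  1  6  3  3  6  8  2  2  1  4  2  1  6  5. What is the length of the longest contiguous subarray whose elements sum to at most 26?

→ 9: sum 9, len 1
→ 9: sum 18, len 2
→ 9 (dropped 9): sum 18, len 2
→ 1: sum 19, len 3
→ 6: sum 25, len 4
→ 3 (dropped 9): sum 19, len 4
→ 3: sum 22, len 5
→ 6 (dropped 9): sum 19, len 5
→ 8 (dropped 1): sum 26, len 5
→ 2 (dropped 6): sum 22, len 5
→ 2: sum 24, len 6
→ 1: sum 25, len 7
→ 4 (dropped 3): sum 26, len 7
→ 2 (dropped 3): sum 25, len 7
→ 1: sum 26, len 8
→ 6 (dropped 6): sum 26, len 8
→ 5 (dropped 8): sum 23, len 8
Longest length seen: 8.

8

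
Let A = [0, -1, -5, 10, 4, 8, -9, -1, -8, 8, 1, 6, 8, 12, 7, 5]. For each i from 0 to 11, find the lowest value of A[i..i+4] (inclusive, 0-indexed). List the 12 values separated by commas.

(0, -1, -5, 10, 4) → min -5
(-1, -5, 10, 4, 8) → min -5
(-5, 10, 4, 8, -9) → min -9
(10, 4, 8, -9, -1) → min -9
(4, 8, -9, -1, -8) → min -9
(8, -9, -1, -8, 8) → min -9
(-9, -1, -8, 8, 1) → min -9
(-1, -8, 8, 1, 6) → min -8
(-8, 8, 1, 6, 8) → min -8
(8, 1, 6, 8, 12) → min 1
(1, 6, 8, 12, 7) → min 1
(6, 8, 12, 7, 5) → min 5

-5, -5, -9, -9, -9, -9, -9, -8, -8, 1, 1, 5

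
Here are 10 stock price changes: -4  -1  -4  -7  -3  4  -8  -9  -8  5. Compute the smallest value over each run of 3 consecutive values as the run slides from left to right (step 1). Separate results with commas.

-4 -1 -4 → min -4
-1 -4 -7 → min -7
-4 -7 -3 → min -7
-7 -3 4 → min -7
-3 4 -8 → min -8
4 -8 -9 → min -9
-8 -9 -8 → min -9
-9 -8 5 → min -9

-4, -7, -7, -7, -8, -9, -9, -9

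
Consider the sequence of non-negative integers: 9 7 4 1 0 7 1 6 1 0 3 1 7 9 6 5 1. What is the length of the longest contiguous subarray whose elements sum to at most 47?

13

Extend to the right; shrink from the left whenever the sum exceeds 47:
add 9: [9] sum 9, len 1
add 7: [9, 7] sum 16, len 2
add 4: [9, 7, 4] sum 20, len 3
add 1: [9, 7, 4, 1] sum 21, len 4
add 0: [9, 7, 4, 1, 0] sum 21, len 5
add 7: [9, 7, 4, 1, 0, 7] sum 28, len 6
add 1: [9, 7, 4, 1, 0, 7, 1] sum 29, len 7
add 6: [9, 7, 4, 1, 0, 7, 1, 6] sum 35, len 8
add 1: [9, 7, 4, 1, 0, 7, 1, 6, 1] sum 36, len 9
add 0: [9, 7, 4, 1, 0, 7, 1, 6, 1, 0] sum 36, len 10
add 3: [9, 7, 4, 1, 0, 7, 1, 6, 1, 0, 3] sum 39, len 11
add 1: [9, 7, 4, 1, 0, 7, 1, 6, 1, 0, 3, 1] sum 40, len 12
add 7: [9, 7, 4, 1, 0, 7, 1, 6, 1, 0, 3, 1, 7] sum 47, len 13
add 9: [7, 4, 1, 0, 7, 1, 6, 1, 0, 3, 1, 7, 9] sum 47, len 13
add 6: [4, 1, 0, 7, 1, 6, 1, 0, 3, 1, 7, 9, 6] sum 46, len 13
add 5: [1, 0, 7, 1, 6, 1, 0, 3, 1, 7, 9, 6, 5] sum 47, len 13
add 1: [0, 7, 1, 6, 1, 0, 3, 1, 7, 9, 6, 5, 1] sum 47, len 13
Longest length seen: 13.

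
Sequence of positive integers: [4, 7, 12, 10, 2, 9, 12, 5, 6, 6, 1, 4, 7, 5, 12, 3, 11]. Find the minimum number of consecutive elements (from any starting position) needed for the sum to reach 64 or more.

Extend right; whenever the sum reaches 64, record the length and shrink from the left:
add 4: running sum 4 < 64
add 7: running sum 11 < 64
add 12: running sum 23 < 64
add 10: running sum 33 < 64
add 2: running sum 35 < 64
add 9: running sum 44 < 64
add 12: running sum 56 < 64
add 5: running sum 61 < 64
add 6: shortest ending here [4, 7, 12, 10, 2, 9, 12, 5, 6] sum 67, len 9
add 6: shortest ending here [7, 12, 10, 2, 9, 12, 5, 6, 6] sum 69, len 9
add 1: shortest ending here [7, 12, 10, 2, 9, 12, 5, 6, 6, 1] sum 70, len 10
add 4: shortest ending here [12, 10, 2, 9, 12, 5, 6, 6, 1, 4] sum 67, len 10
add 7: shortest ending here [12, 10, 2, 9, 12, 5, 6, 6, 1, 4, 7] sum 74, len 11
add 5: shortest ending here [10, 2, 9, 12, 5, 6, 6, 1, 4, 7, 5] sum 67, len 11
add 12: shortest ending here [9, 12, 5, 6, 6, 1, 4, 7, 5, 12] sum 67, len 10
add 3: shortest ending here [9, 12, 5, 6, 6, 1, 4, 7, 5, 12, 3] sum 70, len 11
add 11: shortest ending here [12, 5, 6, 6, 1, 4, 7, 5, 12, 3, 11] sum 72, len 11
Shortest qualifying length: 9.

9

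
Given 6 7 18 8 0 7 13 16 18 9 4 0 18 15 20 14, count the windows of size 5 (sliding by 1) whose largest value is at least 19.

2

6 7 18 8 0 → max 18
7 18 8 0 7 → max 18
18 8 0 7 13 → max 18
8 0 7 13 16 → max 16
0 7 13 16 18 → max 18
7 13 16 18 9 → max 18
13 16 18 9 4 → max 18
16 18 9 4 0 → max 18
18 9 4 0 18 → max 18
9 4 0 18 15 → max 18
4 0 18 15 20 → max 20  ≥ 19 ✓
0 18 15 20 14 → max 20  ≥ 19 ✓
2 windows satisfy the condition.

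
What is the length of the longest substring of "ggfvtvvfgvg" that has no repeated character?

4

[g] len 1
[g] len 1
[g, f] len 2
[g, f, v] len 3
[g, f, v, t] len 4
[t, v] len 2
[v] len 1
[v, f] len 2
[v, f, g] len 3
[f, g, v] len 3
[v, g] len 2
Longest all-distinct length: 4.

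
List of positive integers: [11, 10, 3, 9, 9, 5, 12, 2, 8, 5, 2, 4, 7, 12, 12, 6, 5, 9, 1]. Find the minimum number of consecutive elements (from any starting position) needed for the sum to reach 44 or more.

add 11: running sum 11 < 44
add 10: running sum 21 < 44
add 3: running sum 24 < 44
add 9: running sum 33 < 44
add 9: running sum 42 < 44
add 5: shortest ending here [11, 10, 3, 9, 9, 5] sum 47, len 6
add 12: shortest ending here [10, 3, 9, 9, 5, 12] sum 48, len 6
add 2: shortest ending here [10, 3, 9, 9, 5, 12, 2] sum 50, len 7
add 8: shortest ending here [9, 9, 5, 12, 2, 8] sum 45, len 6
add 5: shortest ending here [9, 9, 5, 12, 2, 8, 5] sum 50, len 7
add 2: shortest ending here [9, 9, 5, 12, 2, 8, 5, 2] sum 52, len 8
add 4: shortest ending here [9, 5, 12, 2, 8, 5, 2, 4] sum 47, len 8
add 7: shortest ending here [5, 12, 2, 8, 5, 2, 4, 7] sum 45, len 8
add 12: shortest ending here [12, 2, 8, 5, 2, 4, 7, 12] sum 52, len 8
add 12: shortest ending here [8, 5, 2, 4, 7, 12, 12] sum 50, len 7
add 6: shortest ending here [5, 2, 4, 7, 12, 12, 6] sum 48, len 7
add 5: shortest ending here [4, 7, 12, 12, 6, 5] sum 46, len 6
add 9: shortest ending here [12, 12, 6, 5, 9] sum 44, len 5
add 1: shortest ending here [12, 12, 6, 5, 9, 1] sum 45, len 6
Shortest qualifying length: 5.

5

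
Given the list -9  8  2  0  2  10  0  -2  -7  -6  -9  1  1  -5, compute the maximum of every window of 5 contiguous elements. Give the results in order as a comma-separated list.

[-9, 8, 2, 0, 2] → max 8
[8, 2, 0, 2, 10] → max 10
[2, 0, 2, 10, 0] → max 10
[0, 2, 10, 0, -2] → max 10
[2, 10, 0, -2, -7] → max 10
[10, 0, -2, -7, -6] → max 10
[0, -2, -7, -6, -9] → max 0
[-2, -7, -6, -9, 1] → max 1
[-7, -6, -9, 1, 1] → max 1
[-6, -9, 1, 1, -5] → max 1

8, 10, 10, 10, 10, 10, 0, 1, 1, 1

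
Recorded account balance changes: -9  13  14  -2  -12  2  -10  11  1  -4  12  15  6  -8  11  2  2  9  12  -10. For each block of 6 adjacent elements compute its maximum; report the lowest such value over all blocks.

[-9, 13, 14, -2, -12, 2] → max 14
[13, 14, -2, -12, 2, -10] → max 14
[14, -2, -12, 2, -10, 11] → max 14
[-2, -12, 2, -10, 11, 1] → max 11
[-12, 2, -10, 11, 1, -4] → max 11
[2, -10, 11, 1, -4, 12] → max 12
[-10, 11, 1, -4, 12, 15] → max 15
[11, 1, -4, 12, 15, 6] → max 15
[1, -4, 12, 15, 6, -8] → max 15
[-4, 12, 15, 6, -8, 11] → max 15
[12, 15, 6, -8, 11, 2] → max 15
[15, 6, -8, 11, 2, 2] → max 15
[6, -8, 11, 2, 2, 9] → max 11
[-8, 11, 2, 2, 9, 12] → max 12
[11, 2, 2, 9, 12, -10] → max 12
Lowest of these is 11.

11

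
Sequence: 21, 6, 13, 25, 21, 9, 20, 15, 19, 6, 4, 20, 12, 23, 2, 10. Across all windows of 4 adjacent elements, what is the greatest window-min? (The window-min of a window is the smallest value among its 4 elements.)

Window mins for each of the 13 positions:
[21, 6, 13, 25] → min 6
[6, 13, 25, 21] → min 6
[13, 25, 21, 9] → min 9
[25, 21, 9, 20] → min 9
[21, 9, 20, 15] → min 9
[9, 20, 15, 19] → min 9
[20, 15, 19, 6] → min 6
[15, 19, 6, 4] → min 4
[19, 6, 4, 20] → min 4
[6, 4, 20, 12] → min 4
[4, 20, 12, 23] → min 4
[20, 12, 23, 2] → min 2
[12, 23, 2, 10] → min 2
Greatest of these is 9.

9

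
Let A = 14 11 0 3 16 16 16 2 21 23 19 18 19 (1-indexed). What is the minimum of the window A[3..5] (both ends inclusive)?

0

Elements at indices 3..5: 0, 3, 16
min(0, 3, 16) = 0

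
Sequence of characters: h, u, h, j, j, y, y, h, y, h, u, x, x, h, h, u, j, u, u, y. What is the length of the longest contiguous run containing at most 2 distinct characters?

Extend right; when distinct count exceeds 2, shrink from the left:
[h] 1 distinct, len 1
[h, u] 2 distinct, len 2
[h, u, h] 2 distinct, len 3
[h, j] 2 distinct, len 2
[h, j, j] 2 distinct, len 3
[j, j, y] 2 distinct, len 3
[j, j, y, y] 2 distinct, len 4
[y, y, h] 2 distinct, len 3
[y, y, h, y] 2 distinct, len 4
[y, y, h, y, h] 2 distinct, len 5
[h, u] 2 distinct, len 2
[u, x] 2 distinct, len 2
[u, x, x] 2 distinct, len 3
[x, x, h] 2 distinct, len 3
[x, x, h, h] 2 distinct, len 4
[h, h, u] 2 distinct, len 3
[u, j] 2 distinct, len 2
[u, j, u] 2 distinct, len 3
[u, j, u, u] 2 distinct, len 4
[u, u, y] 2 distinct, len 3
Longest length with ≤2 distinct: 5.

5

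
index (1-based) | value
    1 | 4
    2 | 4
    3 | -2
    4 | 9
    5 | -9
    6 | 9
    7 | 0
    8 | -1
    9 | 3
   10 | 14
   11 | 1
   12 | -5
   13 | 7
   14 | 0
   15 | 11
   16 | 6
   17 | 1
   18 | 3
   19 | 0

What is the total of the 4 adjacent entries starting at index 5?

-1

Elements at indices 5..8: -9, 9, 0, -1
sum(-9, 9, 0, -1) = -1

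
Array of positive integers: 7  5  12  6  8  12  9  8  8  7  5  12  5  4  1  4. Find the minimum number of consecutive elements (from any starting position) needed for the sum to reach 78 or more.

10

Extend right; whenever the sum reaches 78, record the length and shrink from the left:
add 7: running sum 7 < 78
add 5: running sum 12 < 78
add 12: running sum 24 < 78
add 6: running sum 30 < 78
add 8: running sum 38 < 78
add 12: running sum 50 < 78
add 9: running sum 59 < 78
add 8: running sum 67 < 78
add 8: running sum 75 < 78
add 7: shortest ending here [7, 5, 12, 6, 8, 12, 9, 8, 8, 7] sum 82, len 10
add 5: shortest ending here [5, 12, 6, 8, 12, 9, 8, 8, 7, 5] sum 80, len 10
add 12: shortest ending here [12, 6, 8, 12, 9, 8, 8, 7, 5, 12] sum 87, len 10
add 5: shortest ending here [6, 8, 12, 9, 8, 8, 7, 5, 12, 5] sum 80, len 10
add 4: shortest ending here [8, 12, 9, 8, 8, 7, 5, 12, 5, 4] sum 78, len 10
add 1: shortest ending here [8, 12, 9, 8, 8, 7, 5, 12, 5, 4, 1] sum 79, len 11
add 4: shortest ending here [8, 12, 9, 8, 8, 7, 5, 12, 5, 4, 1, 4] sum 83, len 12
Shortest qualifying length: 10.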